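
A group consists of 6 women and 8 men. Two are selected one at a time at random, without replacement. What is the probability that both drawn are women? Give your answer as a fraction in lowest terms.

15/91

Multiply the conditional probabilities at each draw: 6/14 · 5/13 = 30/182 = 15/91.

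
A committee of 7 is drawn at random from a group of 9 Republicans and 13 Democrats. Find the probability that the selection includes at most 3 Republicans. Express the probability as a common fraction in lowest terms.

There are C(22,7) = 170544 ways to choose the 7.
Favorable selections (at most 3 Republicans): C(9,0)·C(13,7) + C(9,1)·C(13,6) + C(9,2)·C(13,5) + C(9,3)·C(13,4) = 1716 + 15444 + 46332 + 60060 = 123552.
Probability = 123552/170544 = 234/323.

234/323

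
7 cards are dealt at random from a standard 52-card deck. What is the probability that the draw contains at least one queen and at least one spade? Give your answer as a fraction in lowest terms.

There are C(52,7) = 133784560 possible draws.
By inclusion-exclusion on the complements, draws missing all queens or all spades: C(48,7) + C(39,7) − C(36,7) = 73629072 + 15380937 − 8347680 = 80662329.
So draws with at least one of each: 133784560 − 80662329 = 53122231, probability 53122231/133784560.

53122231/133784560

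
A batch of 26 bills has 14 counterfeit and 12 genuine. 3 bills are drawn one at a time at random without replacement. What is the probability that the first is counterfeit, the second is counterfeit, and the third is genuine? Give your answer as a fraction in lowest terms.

Multiply the conditional probabilities at each draw: 14/26 · 13/25 · 12/24 = 2184/15600 = 7/50.

7/50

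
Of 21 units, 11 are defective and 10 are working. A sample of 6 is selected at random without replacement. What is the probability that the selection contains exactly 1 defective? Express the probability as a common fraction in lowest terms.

33/646

There are C(21,6) = 54264 ways to choose 6 from 21.
Selections with exactly 1 defective: choose 1 of the 11 defective and 5 of the 10 working, C(11,1)·C(10,5) = 11·252 = 2772.
Probability = 2772/54264 = 33/646.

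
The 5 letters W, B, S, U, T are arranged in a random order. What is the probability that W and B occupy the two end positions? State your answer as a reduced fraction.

There are 5! = 120 arrangements.
Place W and B at the ends in 2 ways, arrange the remaining 3 in 3! = 6 ways: 2·6 = 12.
Probability = 12/120 = 1/10.

1/10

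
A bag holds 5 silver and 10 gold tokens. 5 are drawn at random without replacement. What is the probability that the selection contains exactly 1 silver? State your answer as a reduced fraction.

50/143

The sample space is all 5-subsets of the 15: C(15,5) = 3003.
Selections with exactly 1 silver: choose 1 of the 5 silver and 4 of the 10 gold, C(5,1)·C(10,4) = 5·210 = 1050.
Probability = 1050/3003 = 50/143.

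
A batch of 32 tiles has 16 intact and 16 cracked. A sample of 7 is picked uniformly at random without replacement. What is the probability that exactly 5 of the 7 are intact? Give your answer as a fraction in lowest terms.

Total number of selections: C(32,7) = 3365856.
Selections with exactly 5 intact: choose 5 of the 16 intact and 2 of the 16 cracked, C(16,5)·C(16,2) = 4368·120 = 524160.
Probability = 524160/3365856 = 140/899.

140/899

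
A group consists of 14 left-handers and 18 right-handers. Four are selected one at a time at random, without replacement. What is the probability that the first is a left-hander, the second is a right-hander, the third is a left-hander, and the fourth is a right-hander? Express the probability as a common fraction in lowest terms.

Multiply the conditional probabilities at each draw: 14/32 · 18/31 · 13/30 · 17/29 = 55692/863040 = 4641/71920.

4641/71920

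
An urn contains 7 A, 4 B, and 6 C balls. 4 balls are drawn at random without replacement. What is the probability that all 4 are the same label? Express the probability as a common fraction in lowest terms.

There are C(17,4) = 2380 ways to draw 4 balls.
All same label: C(7,4) + C(4,4) + C(6,4) = 35 + 1 + 15 = 51.
Probability = 51/2380 = 3/140.

3/140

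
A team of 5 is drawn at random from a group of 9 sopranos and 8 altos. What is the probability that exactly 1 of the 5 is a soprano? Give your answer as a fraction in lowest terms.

The sample space is all 5-subsets of the 17: C(17,5) = 6188.
Selections with exactly 1 soprano: choose 1 of the 9 sopranos and 4 of the 8 altos, C(9,1)·C(8,4) = 9·70 = 630.
Probability = 630/6188 = 45/442.

45/442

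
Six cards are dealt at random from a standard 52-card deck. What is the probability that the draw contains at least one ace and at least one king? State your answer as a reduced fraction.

718637/5089630

There are C(52,6) = 20358520 possible draws.
By inclusion-exclusion on the complements, draws missing all aces or all kings: C(48,6) + C(48,6) − C(44,6) = 12271512 + 12271512 − 7059052 = 17483972.
So draws with at least one of each: 20358520 − 17483972 = 2874548, probability 2874548/20358520 = 718637/5089630.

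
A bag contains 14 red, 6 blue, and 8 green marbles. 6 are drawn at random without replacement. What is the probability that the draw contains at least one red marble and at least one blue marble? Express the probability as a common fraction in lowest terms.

10684/13455

There are C(28,6) = 376740 possible draws.
By inclusion-exclusion on the complements, draws missing all red or all blue: C(14,6) + C(22,6) − C(8,6) = 3003 + 74613 − 28 = 77588.
So draws with at least one of each: 376740 − 77588 = 299152, probability 299152/376740 = 10684/13455.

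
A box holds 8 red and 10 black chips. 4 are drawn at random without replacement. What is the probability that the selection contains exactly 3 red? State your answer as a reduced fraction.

Total number of selections: C(18,4) = 3060.
Selections with exactly 3 red: choose 3 of the 8 red and 1 of the 10 black, C(8,3)·C(10,1) = 56·10 = 560.
Probability = 560/3060 = 28/153.

28/153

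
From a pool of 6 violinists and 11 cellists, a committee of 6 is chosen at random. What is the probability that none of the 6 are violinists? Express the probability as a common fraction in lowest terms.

There are C(17,6) = 12376 possible selections.
Selections with no violinists (all cellists): C(11,6) = 462.
Probability = 462/12376 = 33/884.

33/884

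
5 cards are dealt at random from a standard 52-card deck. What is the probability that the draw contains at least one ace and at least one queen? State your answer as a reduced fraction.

There are C(52,5) = 2598960 possible draws.
By inclusion-exclusion on the complements, draws missing all aces or all queens: C(48,5) + C(48,5) − C(44,5) = 1712304 + 1712304 − 1086008 = 2338600.
So draws with at least one of each: 2598960 − 2338600 = 260360, probability 260360/2598960 = 6509/64974.

6509/64974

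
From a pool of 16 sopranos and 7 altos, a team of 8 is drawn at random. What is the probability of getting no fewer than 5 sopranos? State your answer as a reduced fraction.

206999/245157

There are C(23,8) = 490314 ways to choose the 8.
Favorable selections (no fewer than 5 sopranos): C(16,5)·C(7,3) + C(16,6)·C(7,2) + C(16,7)·C(7,1) + C(16,8)·C(7,0) = 152880 + 168168 + 80080 + 12870 = 413998.
Probability = 413998/490314 = 206999/245157.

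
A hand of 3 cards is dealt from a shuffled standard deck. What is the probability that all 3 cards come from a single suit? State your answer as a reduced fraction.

22/425

There are C(52,3) = 22100 possible 3-card hands.
Hands of one suit: 4 suits × C(13,3) = 4·286 = 1144.
Probability = 1144/22100 = 22/425.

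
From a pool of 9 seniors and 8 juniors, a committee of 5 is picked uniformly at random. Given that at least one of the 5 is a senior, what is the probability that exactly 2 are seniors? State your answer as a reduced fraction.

Work in counts. Selections with at least one senior: C(17,5) − C(8,5) = 6188 − 56 = 6132.
Of those, selections where exactly 2 are seniors: C(9,2)·C(8,3) = 36·56 = 2016.
Conditional probability = 2016/6132 = 24/73.

24/73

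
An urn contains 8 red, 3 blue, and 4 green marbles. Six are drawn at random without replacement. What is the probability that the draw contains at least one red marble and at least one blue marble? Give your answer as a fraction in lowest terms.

582/715

There are C(15,6) = 5005 possible draws.
By inclusion-exclusion on the complements, draws missing all red or all blue: C(7,6) + C(12,6) − C(4,6) = 7 + 924 − 0 = 931.
So draws with at least one of each: 5005 − 931 = 4074, probability 4074/5005 = 582/715.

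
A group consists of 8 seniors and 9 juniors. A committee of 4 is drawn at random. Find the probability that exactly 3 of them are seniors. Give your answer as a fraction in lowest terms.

18/85

The sample space is all 4-subsets of the 17: C(17,4) = 2380.
Selections with exactly 3 seniors: choose 3 of the 8 seniors and 1 of the 9 juniors, C(8,3)·C(9,1) = 56·9 = 504.
Probability = 504/2380 = 18/85.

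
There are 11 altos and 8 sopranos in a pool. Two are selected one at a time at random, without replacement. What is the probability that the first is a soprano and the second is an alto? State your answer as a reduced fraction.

Multiply the conditional probabilities at each draw: 8/19 · 11/18 = 88/342 = 44/171.

44/171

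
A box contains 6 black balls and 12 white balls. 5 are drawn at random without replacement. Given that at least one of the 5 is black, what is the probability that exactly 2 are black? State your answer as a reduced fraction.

Work in counts. Selections with at least one black: C(18,5) − C(12,5) = 8568 − 792 = 7776.
Of those, selections where exactly 2 are black: C(6,2)·C(12,3) = 15·220 = 3300.
Conditional probability = 3300/7776 = 275/648.

275/648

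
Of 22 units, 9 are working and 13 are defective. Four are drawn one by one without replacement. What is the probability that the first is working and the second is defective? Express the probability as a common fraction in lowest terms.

Multiply the conditional probabilities at each draw: 9/22 · 13/21 = 117/462 = 39/154.

39/154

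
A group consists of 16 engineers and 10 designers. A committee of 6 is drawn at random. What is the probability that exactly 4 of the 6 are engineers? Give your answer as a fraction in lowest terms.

Total number of selections: C(26,6) = 230230.
Selections with exactly 4 engineers: choose 4 of the 16 engineers and 2 of the 10 designers, C(16,4)·C(10,2) = 1820·45 = 81900.
Probability = 81900/230230 = 90/253.

90/253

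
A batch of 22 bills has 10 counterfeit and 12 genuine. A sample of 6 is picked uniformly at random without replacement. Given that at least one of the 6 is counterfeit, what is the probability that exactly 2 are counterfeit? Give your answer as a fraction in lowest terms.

Work in counts. Selections with at least one counterfeit: C(22,6) − C(12,6) = 74613 − 924 = 73689.
Of those, selections where exactly 2 are counterfeit: C(10,2)·C(12,4) = 45·495 = 22275.
Conditional probability = 22275/73689 = 675/2233.

675/2233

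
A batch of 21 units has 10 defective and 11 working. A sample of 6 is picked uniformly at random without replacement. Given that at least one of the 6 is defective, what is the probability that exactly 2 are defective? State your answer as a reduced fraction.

Work in counts. Selections with at least one defective: C(21,6) − C(11,6) = 54264 − 462 = 53802.
Of those, selections where exactly 2 are defective: C(10,2)·C(11,4) = 45·330 = 14850.
Conditional probability = 14850/53802 = 825/2989.

825/2989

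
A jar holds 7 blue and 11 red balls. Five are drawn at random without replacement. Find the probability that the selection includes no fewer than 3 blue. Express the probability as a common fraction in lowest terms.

37/136

Total selections: C(18,5) = 8568.
Favorable selections (no fewer than 3 blue): C(7,3)·C(11,2) + C(7,4)·C(11,1) + C(7,5)·C(11,0) = 1925 + 385 + 21 = 2331.
Probability = 2331/8568 = 37/136.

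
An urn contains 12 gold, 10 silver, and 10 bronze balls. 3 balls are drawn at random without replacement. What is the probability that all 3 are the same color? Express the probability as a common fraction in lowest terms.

23/248

There are C(32,3) = 4960 ways to draw 3 balls.
All same color: C(12,3) + C(10,3) + C(10,3) = 220 + 120 + 120 = 460.
Probability = 460/4960 = 23/248.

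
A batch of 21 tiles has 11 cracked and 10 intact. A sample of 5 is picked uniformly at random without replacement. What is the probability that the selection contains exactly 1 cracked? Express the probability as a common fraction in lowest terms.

110/969

Total number of selections: C(21,5) = 20349.
Selections with exactly 1 cracked: choose 1 of the 11 cracked and 4 of the 10 intact, C(11,1)·C(10,4) = 11·210 = 2310.
Probability = 2310/20349 = 110/969.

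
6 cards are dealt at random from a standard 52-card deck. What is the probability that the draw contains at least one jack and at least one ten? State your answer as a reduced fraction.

718637/5089630

There are C(52,6) = 20358520 possible draws.
By inclusion-exclusion on the complements, draws missing all jacks or all tens: C(48,6) + C(48,6) − C(44,6) = 12271512 + 12271512 − 7059052 = 17483972.
So draws with at least one of each: 20358520 − 17483972 = 2874548, probability 2874548/20358520 = 718637/5089630.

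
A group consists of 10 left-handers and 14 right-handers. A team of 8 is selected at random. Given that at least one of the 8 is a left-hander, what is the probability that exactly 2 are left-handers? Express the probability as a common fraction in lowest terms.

Work in counts. Selections with at least one left-hander: C(24,8) − C(14,8) = 735471 − 3003 = 732468.
Of those, selections where exactly 2 are left-handers: C(10,2)·C(14,6) = 45·3003 = 135135.
Conditional probability = 135135/732468 = 4095/22196.

4095/22196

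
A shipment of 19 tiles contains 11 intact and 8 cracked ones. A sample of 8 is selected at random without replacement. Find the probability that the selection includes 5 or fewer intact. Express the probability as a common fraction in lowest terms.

There are C(19,8) = 75582 ways to choose the 8.
Count the complement (more than 5 intact): C(11,6)·C(8,2) + C(11,7)·C(8,1) + C(11,8)·C(8,0) = 12936 + 2640 + 165 = 15741.
Probability = 1 − 15741/75582 = 59841/75582 = 6649/8398.

6649/8398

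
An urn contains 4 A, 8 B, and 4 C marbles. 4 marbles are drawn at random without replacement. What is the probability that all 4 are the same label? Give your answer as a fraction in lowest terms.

18/455

There are C(16,4) = 1820 ways to draw 4 marbles.
All same label: C(4,4) + C(8,4) + C(4,4) = 1 + 70 + 1 = 72.
Probability = 72/1820 = 18/455.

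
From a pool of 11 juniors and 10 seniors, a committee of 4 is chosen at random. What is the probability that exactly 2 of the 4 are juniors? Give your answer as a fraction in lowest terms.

The sample space is all 4-subsets of the 21: C(21,4) = 5985.
Selections with exactly 2 juniors: choose 2 of the 11 juniors and 2 of the 10 seniors, C(11,2)·C(10,2) = 55·45 = 2475.
Probability = 2475/5985 = 55/133.

55/133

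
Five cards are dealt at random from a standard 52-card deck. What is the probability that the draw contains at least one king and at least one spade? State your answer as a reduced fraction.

There are C(52,5) = 2598960 possible draws.
By inclusion-exclusion on the complements, draws missing all kings or all spades: C(48,5) + C(39,5) − C(36,5) = 1712304 + 575757 − 376992 = 1911069.
So draws with at least one of each: 2598960 − 1911069 = 687891, probability 687891/2598960 = 229297/866320.

229297/866320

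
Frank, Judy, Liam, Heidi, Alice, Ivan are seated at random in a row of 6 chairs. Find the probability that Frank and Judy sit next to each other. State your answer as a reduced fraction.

1/3

There are 6! = 720 arrangements.
Treat Frank and Judy as a block: 5! arrangements of the blocks × 2 orders within the block = 2·120 = 240.
Probability = 240/720 = 1/3.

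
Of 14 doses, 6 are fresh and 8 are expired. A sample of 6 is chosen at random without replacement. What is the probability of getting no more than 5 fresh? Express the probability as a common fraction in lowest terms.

3002/3003

There are C(14,6) = 3003 ways to choose the 6.
The complement is exactly 6 fresh: C(6,6)·C(8,0) = 1.
Probability = 1 − 1/3003 = 3002/3003.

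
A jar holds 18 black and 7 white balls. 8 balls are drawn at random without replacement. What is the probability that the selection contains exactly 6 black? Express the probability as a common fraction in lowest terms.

43316/120175

There are C(25,8) = 1081575 ways to choose 8 from 25.
Selections with exactly 6 black: choose 6 of the 18 black and 2 of the 7 white, C(18,6)·C(7,2) = 18564·21 = 389844.
Probability = 389844/1081575 = 43316/120175.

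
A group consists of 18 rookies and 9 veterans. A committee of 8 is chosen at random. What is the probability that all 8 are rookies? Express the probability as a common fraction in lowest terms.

There are C(27,8) = 2220075 possible selections.
Selections with all rookies: C(18,8) = 43758.
Probability = 43758/2220075 = 34/1725.

34/1725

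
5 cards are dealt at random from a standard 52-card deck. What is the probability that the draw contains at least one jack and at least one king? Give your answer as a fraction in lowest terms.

There are C(52,5) = 2598960 possible draws.
By inclusion-exclusion on the complements, draws missing all jacks or all kings: C(48,5) + C(48,5) − C(44,5) = 1712304 + 1712304 − 1086008 = 2338600.
So draws with at least one of each: 2598960 − 2338600 = 260360, probability 260360/2598960 = 6509/64974.

6509/64974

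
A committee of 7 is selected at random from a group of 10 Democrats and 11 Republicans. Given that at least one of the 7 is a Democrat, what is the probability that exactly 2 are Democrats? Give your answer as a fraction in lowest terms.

Work in counts. Selections with at least one Democrat: C(21,7) − C(11,7) = 116280 − 330 = 115950.
Of those, selections where exactly 2 are Democrats: C(10,2)·C(11,5) = 45·462 = 20790.
Conditional probability = 20790/115950 = 693/3865.

693/3865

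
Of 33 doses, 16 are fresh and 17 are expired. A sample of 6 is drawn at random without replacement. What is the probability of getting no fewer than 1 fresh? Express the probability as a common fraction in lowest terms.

19557/19778

There are C(33,6) = 1107568 ways to choose the 6.
Favorable selections (no fewer than 1 fresh): C(16,1)·C(17,5) + C(16,2)·C(17,4) + C(16,3)·C(17,3) + C(16,4)·C(17,2) + C(16,5)·C(17,1) + C(16,6)·C(17,0) = 99008 + 285600 + 380800 + 247520 + 74256 + 8008 = 1095192.
Probability = 1095192/1107568 = 19557/19778.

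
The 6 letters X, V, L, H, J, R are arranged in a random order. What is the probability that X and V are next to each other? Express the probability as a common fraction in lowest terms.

There are 6! = 720 arrangements.
Treat X and V as a block: 5! arrangements of the blocks × 2 orders within the block = 2·120 = 240.
Probability = 240/720 = 1/3.

1/3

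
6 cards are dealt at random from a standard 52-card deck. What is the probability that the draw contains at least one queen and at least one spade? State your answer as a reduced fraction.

6772177/20358520

There are C(52,6) = 20358520 possible draws.
By inclusion-exclusion on the complements, draws missing all queens or all spades: C(48,6) + C(39,6) − C(36,6) = 12271512 + 3262623 − 1947792 = 13586343.
So draws with at least one of each: 20358520 − 13586343 = 6772177, probability 6772177/20358520.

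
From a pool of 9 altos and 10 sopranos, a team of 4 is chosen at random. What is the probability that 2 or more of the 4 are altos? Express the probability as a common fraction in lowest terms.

Total selections: C(19,4) = 3876.
Count the complement (fewer than 2 altos): C(9,0)·C(10,4) + C(9,1)·C(10,3) = 210 + 1080 = 1290.
Probability = 1 − 1290/3876 = 2586/3876 = 431/646.

431/646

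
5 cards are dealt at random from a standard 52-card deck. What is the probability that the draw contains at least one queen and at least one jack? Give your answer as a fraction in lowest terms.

6509/64974

There are C(52,5) = 2598960 possible draws.
By inclusion-exclusion on the complements, draws missing all queens or all jacks: C(48,5) + C(48,5) − C(44,5) = 1712304 + 1712304 − 1086008 = 2338600.
So draws with at least one of each: 2598960 − 2338600 = 260360, probability 260360/2598960 = 6509/64974.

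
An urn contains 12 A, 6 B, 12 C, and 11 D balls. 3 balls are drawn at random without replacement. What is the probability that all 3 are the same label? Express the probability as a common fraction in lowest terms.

125/2132

There are C(41,3) = 10660 ways to draw 3 balls.
All same label: C(12,3) + C(6,3) + C(12,3) + C(11,3) = 220 + 20 + 220 + 165 = 625.
Probability = 625/10660 = 125/2132.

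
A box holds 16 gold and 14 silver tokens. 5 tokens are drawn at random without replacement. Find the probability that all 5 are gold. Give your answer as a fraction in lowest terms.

There are C(30,5) = 142506 possible selections.
Selections with all gold: C(16,5) = 4368.
Probability = 4368/142506 = 8/261.

8/261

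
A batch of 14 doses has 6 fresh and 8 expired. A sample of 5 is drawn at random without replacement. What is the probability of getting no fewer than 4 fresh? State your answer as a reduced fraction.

9/143

Total selections: C(14,5) = 2002.
Favorable selections (no fewer than 4 fresh): C(6,4)·C(8,1) + C(6,5)·C(8,0) = 120 + 6 = 126.
Probability = 126/2002 = 9/143.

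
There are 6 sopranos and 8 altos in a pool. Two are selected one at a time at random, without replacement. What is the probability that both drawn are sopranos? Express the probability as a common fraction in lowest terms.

15/91

Multiply the conditional probabilities at each draw: 6/14 · 5/13 = 30/182 = 15/91.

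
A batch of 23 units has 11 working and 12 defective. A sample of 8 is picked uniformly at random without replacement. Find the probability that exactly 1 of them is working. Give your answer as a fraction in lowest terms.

132/7429

The sample space is all 8-subsets of the 23: C(23,8) = 490314.
Selections with exactly 1 working: choose 1 of the 11 working and 7 of the 12 defective, C(11,1)·C(12,7) = 11·792 = 8712.
Probability = 8712/490314 = 132/7429.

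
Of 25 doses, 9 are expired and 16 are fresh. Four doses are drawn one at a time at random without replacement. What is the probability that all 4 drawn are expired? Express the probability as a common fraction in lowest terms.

63/6325

Multiply the conditional probabilities at each draw: 9/25 · 8/24 · 7/23 · 6/22 = 3024/303600 = 63/6325.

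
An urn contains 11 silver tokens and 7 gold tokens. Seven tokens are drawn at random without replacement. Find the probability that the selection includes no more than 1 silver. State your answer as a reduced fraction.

1/408

Total selections: C(18,7) = 31824.
Favorable selections (no more than 1 silver): C(11,0)·C(7,7) + C(11,1)·C(7,6) = 1 + 77 = 78.
Probability = 78/31824 = 1/408.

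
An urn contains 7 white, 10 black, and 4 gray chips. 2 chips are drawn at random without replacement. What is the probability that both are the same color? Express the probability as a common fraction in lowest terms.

12/35

There are C(21,2) = 210 ways to draw 2 chips.
All same color: C(7,2) + C(10,2) + C(4,2) = 21 + 45 + 6 = 72.
Probability = 72/210 = 12/35.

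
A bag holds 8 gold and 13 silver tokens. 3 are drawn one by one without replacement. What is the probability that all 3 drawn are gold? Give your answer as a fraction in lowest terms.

4/95

Multiply the conditional probabilities at each draw: 8/21 · 7/20 · 6/19 = 336/7980 = 4/95.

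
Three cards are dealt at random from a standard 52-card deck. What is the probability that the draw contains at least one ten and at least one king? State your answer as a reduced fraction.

There are C(52,3) = 22100 possible draws.
By inclusion-exclusion on the complements, draws missing all tens or all kings: C(48,3) + C(48,3) − C(44,3) = 17296 + 17296 − 13244 = 21348.
So draws with at least one of each: 22100 − 21348 = 752, probability 752/22100 = 188/5525.

188/5525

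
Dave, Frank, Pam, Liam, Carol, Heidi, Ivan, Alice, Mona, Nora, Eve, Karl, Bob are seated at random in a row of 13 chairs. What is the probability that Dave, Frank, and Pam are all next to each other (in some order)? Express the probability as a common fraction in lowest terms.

1/26

There are 13! = 6227020800 arrangements.
Treat the three as one block: 11! placements × 3! orders within the block = 39916800·6 = 239500800.
Probability = 239500800/6227020800 = 1/26.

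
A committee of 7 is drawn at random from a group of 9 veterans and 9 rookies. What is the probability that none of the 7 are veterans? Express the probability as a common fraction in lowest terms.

1/884

There are C(18,7) = 31824 possible selections.
Selections with no veterans (all rookies): C(9,7) = 36.
Probability = 36/31824 = 1/884.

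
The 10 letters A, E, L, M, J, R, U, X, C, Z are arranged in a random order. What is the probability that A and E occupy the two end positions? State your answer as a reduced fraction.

There are 10! = 3628800 arrangements.
Place A and E at the ends in 2 ways, arrange the remaining 8 in 8! = 40320 ways: 2·40320 = 80640.
Probability = 80640/3628800 = 1/45.

1/45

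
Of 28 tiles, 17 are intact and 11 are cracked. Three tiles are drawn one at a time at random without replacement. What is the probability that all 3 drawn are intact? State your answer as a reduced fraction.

170/819

Multiply the conditional probabilities at each draw: 17/28 · 16/27 · 15/26 = 4080/19656 = 170/819.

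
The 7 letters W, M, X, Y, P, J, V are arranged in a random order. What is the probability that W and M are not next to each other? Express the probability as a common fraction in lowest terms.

There are 7! = 5040 arrangements.
Arrangements with W and M adjacent: 2·6! = 1440.
So not adjacent: 5040 − 1440 = 3600, probability 3600/5040 = 5/7.

5/7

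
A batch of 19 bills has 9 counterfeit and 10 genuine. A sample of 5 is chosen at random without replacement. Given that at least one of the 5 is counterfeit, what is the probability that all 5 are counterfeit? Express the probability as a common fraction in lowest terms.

7/632

Work in counts. Selections with at least one counterfeit: C(19,5) − C(10,5) = 11628 − 252 = 11376.
Of those, selections where all 5 are counterfeit: C(9,5) = 126.
Conditional probability = 126/11376 = 7/632.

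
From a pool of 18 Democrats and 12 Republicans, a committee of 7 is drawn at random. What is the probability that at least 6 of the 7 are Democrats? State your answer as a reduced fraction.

272/2175

There are C(30,7) = 2035800 ways to choose the 7.
Favorable selections (at least 6 Democrats): C(18,6)·C(12,1) + C(18,7)·C(12,0) = 222768 + 31824 = 254592.
Probability = 254592/2035800 = 272/2175.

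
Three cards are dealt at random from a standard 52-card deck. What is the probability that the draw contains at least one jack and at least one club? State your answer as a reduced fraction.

There are C(52,3) = 22100 possible draws.
By inclusion-exclusion on the complements, draws missing all jacks or all clubs: C(48,3) + C(39,3) − C(36,3) = 17296 + 9139 − 7140 = 19295.
So draws with at least one of each: 22100 − 19295 = 2805, probability 2805/22100 = 33/260.

33/260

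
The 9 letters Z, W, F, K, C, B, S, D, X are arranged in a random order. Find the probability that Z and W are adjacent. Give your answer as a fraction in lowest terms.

2/9

There are 9! = 362880 arrangements.
Treat Z and W as a block: 8! arrangements of the blocks × 2 orders within the block = 2·40320 = 80640.
Probability = 80640/362880 = 2/9.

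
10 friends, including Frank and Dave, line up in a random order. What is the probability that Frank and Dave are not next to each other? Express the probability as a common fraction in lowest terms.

There are 10! = 3628800 arrangements.
Arrangements with Frank and Dave adjacent: 2·9! = 725760.
So not adjacent: 3628800 − 725760 = 2903040, probability 2903040/3628800 = 4/5.

4/5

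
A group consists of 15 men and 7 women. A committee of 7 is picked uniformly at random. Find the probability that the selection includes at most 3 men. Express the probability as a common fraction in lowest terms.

There are C(22,7) = 170544 ways to choose the 7.
Favorable selections (at most 3 men): C(15,0)·C(7,7) + C(15,1)·C(7,6) + C(15,2)·C(7,5) + C(15,3)·C(7,4) = 1 + 105 + 2205 + 15925 = 18236.
Probability = 18236/170544 = 4559/42636.

4559/42636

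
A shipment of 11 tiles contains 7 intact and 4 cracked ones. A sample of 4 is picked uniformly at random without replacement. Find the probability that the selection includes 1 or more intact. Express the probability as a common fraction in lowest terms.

329/330

There are C(11,4) = 330 ways to choose the 4.
The complement is all 4 are cracked: C(4,4) = 1.
Probability = 1 − 1/330 = 329/330.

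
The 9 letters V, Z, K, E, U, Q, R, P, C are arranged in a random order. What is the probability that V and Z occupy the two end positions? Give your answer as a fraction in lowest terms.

There are 9! = 362880 arrangements.
Place V and Z at the ends in 2 ways, arrange the remaining 7 in 7! = 5040 ways: 2·5040 = 10080.
Probability = 10080/362880 = 1/36.

1/36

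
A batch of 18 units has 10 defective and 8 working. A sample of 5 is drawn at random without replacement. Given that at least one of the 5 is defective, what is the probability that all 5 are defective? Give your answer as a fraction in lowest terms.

Work in counts. Selections with at least one defective: C(18,5) − C(8,5) = 8568 − 56 = 8512.
Of those, selections where all 5 are defective: C(10,5) = 252.
Conditional probability = 252/8512 = 9/304.

9/304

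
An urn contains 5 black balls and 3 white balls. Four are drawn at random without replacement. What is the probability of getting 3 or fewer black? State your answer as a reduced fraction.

There are C(8,4) = 70 ways to choose the 4.
The complement is exactly 4 black: C(5,4)·C(3,0) = 5.
Probability = 1 − 5/70 = 65/70 = 13/14.

13/14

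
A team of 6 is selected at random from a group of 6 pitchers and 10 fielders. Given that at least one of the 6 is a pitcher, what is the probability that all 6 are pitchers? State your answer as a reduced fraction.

Work in counts. Selections with at least one pitcher: C(16,6) − C(10,6) = 8008 − 210 = 7798.
Of those, selections where all 6 are pitchers: C(6,6) = 1.
Conditional probability = 1/7798.

1/7798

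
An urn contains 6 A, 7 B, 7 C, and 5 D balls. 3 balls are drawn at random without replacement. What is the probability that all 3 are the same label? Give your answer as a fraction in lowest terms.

1/23

There are C(25,3) = 2300 ways to draw 3 balls.
All same label: C(6,3) + C(7,3) + C(7,3) + C(5,3) = 20 + 35 + 35 + 10 = 100.
Probability = 100/2300 = 1/23.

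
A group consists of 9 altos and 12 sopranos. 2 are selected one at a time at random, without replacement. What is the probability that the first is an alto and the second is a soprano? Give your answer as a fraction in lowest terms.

9/35

Multiply the conditional probabilities at each draw: 9/21 · 12/20 = 108/420 = 9/35.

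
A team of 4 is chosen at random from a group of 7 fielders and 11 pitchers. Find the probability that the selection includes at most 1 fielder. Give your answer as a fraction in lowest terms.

33/68

Total selections: C(18,4) = 3060.
Favorable selections (at most 1 fielder): C(7,0)·C(11,4) + C(7,1)·C(11,3) = 330 + 1155 = 1485.
Probability = 1485/3060 = 33/68.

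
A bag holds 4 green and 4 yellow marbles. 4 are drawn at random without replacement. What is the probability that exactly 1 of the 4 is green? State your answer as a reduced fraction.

The sample space is all 4-subsets of the 8: C(8,4) = 70.
Selections with exactly 1 green: choose 1 of the 4 green and 3 of the 4 yellow, C(4,1)·C(4,3) = 4·4 = 16.
Probability = 16/70 = 8/35.

8/35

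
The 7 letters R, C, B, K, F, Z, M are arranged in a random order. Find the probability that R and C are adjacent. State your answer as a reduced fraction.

2/7

There are 7! = 5040 arrangements.
Treat R and C as a block: 6! arrangements of the blocks × 2 orders within the block = 2·720 = 1440.
Probability = 1440/5040 = 2/7.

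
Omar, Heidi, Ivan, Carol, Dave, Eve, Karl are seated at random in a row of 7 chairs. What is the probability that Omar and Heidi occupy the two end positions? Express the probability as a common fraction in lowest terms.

1/21

There are 7! = 5040 arrangements.
Place Omar and Heidi at the ends in 2 ways, arrange the remaining 5 in 5! = 120 ways: 2·120 = 240.
Probability = 240/5040 = 1/21.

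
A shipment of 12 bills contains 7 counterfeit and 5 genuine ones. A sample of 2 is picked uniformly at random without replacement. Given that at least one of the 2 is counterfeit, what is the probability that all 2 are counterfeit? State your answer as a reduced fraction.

3/8

Work in counts. Selections with at least one counterfeit: C(12,2) − C(5,2) = 66 − 10 = 56.
Of those, selections where all 2 are counterfeit: C(7,2) = 21.
Conditional probability = 21/56 = 3/8.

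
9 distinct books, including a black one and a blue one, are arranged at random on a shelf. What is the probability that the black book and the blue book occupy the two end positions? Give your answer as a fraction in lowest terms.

1/36

There are 9! = 362880 arrangements.
Place the black book and the blue book at the ends in 2 ways, arrange the remaining 7 in 7! = 5040 ways: 2·5040 = 10080.
Probability = 10080/362880 = 1/36.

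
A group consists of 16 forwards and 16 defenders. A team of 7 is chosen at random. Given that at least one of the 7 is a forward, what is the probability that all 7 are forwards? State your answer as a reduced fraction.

55/16127

Work in counts. Selections with at least one forward: C(32,7) − C(16,7) = 3365856 − 11440 = 3354416.
Of those, selections where all 7 are forwards: C(16,7) = 11440.
Conditional probability = 11440/3354416 = 55/16127.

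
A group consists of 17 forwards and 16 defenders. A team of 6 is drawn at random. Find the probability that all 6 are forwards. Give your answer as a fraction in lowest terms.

There are C(33,6) = 1107568 possible selections.
Selections with all forwards: C(17,6) = 12376.
Probability = 12376/1107568 = 221/19778.

221/19778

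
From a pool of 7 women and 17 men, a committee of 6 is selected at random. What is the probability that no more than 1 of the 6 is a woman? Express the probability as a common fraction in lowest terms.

Total selections: C(24,6) = 134596.
Favorable selections (no more than 1 woman): C(7,0)·C(17,6) + C(7,1)·C(17,5) = 12376 + 43316 = 55692.
Probability = 55692/134596 = 1989/4807.

1989/4807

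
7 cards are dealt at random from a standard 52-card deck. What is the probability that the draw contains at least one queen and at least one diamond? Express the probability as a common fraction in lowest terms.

There are C(52,7) = 133784560 possible draws.
By inclusion-exclusion on the complements, draws missing all queens or all diamonds: C(48,7) + C(39,7) − C(36,7) = 73629072 + 15380937 − 8347680 = 80662329.
So draws with at least one of each: 133784560 − 80662329 = 53122231, probability 53122231/133784560.

53122231/133784560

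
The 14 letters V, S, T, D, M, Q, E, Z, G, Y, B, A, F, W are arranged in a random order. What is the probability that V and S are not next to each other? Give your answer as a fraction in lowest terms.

There are 14! = 87178291200 arrangements.
Arrangements with V and S adjacent: 2·13! = 12454041600.
So not adjacent: 87178291200 − 12454041600 = 74724249600, probability 74724249600/87178291200 = 6/7.

6/7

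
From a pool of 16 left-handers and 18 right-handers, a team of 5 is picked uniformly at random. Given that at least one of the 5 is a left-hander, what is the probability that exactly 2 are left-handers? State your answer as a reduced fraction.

Work in counts. Selections with at least one left-hander: C(34,5) − C(18,5) = 278256 − 8568 = 269688.
Of those, selections where exactly 2 are left-handers: C(16,2)·C(18,3) = 120·816 = 97920.
Conditional probability = 97920/269688 = 240/661.

240/661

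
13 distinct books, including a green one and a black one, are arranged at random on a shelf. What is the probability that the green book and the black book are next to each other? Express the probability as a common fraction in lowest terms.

2/13

There are 13! = 6227020800 arrangements.
Treat the green book and the black book as a block: 12! arrangements of the blocks × 2 orders within the block = 2·479001600 = 958003200.
Probability = 958003200/6227020800 = 2/13.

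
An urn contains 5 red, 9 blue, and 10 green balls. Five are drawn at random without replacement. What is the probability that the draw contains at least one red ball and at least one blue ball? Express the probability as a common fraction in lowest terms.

9375/14168

There are C(24,5) = 42504 possible draws.
By inclusion-exclusion on the complements, draws missing all red or all blue: C(19,5) + C(15,5) − C(10,5) = 11628 + 3003 − 252 = 14379.
So draws with at least one of each: 42504 − 14379 = 28125, probability 28125/42504 = 9375/14168.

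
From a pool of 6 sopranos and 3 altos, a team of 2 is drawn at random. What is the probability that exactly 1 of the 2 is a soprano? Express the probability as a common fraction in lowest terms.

The sample space is all 2-subsets of the 9: C(9,2) = 36.
Selections with exactly 1 soprano: choose 1 of the 6 sopranos and 1 of the 3 altos, C(6,1)·C(3,1) = 6·3 = 18.
Probability = 18/36 = 1/2.

1/2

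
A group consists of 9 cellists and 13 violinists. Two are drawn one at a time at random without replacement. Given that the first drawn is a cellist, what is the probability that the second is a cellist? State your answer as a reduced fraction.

After removing one cellist, 21 remain: 8 cellists and 13 violinists.
So the probability the next is a cellist is 8/21.

8/21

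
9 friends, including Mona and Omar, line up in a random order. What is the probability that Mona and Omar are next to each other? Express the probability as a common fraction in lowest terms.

2/9

There are 9! = 362880 arrangements.
Treat Mona and Omar as a block: 8! arrangements of the blocks × 2 orders within the block = 2·40320 = 80640.
Probability = 80640/362880 = 2/9.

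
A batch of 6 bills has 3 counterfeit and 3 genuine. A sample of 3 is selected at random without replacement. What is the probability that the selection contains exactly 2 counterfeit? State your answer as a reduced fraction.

Total number of selections: C(6,3) = 20.
Selections with exactly 2 counterfeit: choose 2 of the 3 counterfeit and 1 of the 3 genuine, C(3,2)·C(3,1) = 3·3 = 9.
Probability = 9/20.

9/20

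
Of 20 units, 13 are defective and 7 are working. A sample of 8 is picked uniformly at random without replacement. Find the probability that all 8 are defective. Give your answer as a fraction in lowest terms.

33/3230

There are C(20,8) = 125970 possible selections.
Selections with all defective: C(13,8) = 1287.
Probability = 1287/125970 = 33/3230.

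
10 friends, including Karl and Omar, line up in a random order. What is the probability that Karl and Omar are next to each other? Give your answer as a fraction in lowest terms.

There are 10! = 3628800 arrangements.
Treat Karl and Omar as a block: 9! arrangements of the blocks × 2 orders within the block = 2·362880 = 725760.
Probability = 725760/3628800 = 1/5.

1/5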